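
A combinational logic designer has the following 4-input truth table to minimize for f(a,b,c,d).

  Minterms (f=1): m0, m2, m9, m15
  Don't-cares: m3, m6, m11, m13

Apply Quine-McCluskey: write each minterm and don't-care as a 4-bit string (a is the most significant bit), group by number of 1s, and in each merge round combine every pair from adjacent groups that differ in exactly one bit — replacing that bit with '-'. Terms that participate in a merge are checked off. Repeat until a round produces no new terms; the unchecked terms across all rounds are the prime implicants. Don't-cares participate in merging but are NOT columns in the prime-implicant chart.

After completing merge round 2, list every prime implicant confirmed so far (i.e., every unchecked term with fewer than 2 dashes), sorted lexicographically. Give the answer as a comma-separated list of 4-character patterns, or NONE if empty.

-011, 0-10, 00-0, 001-

size-2^0 implicants → 0000(✓)  0010(✓)  0011(✓)  0110(✓)  1001(✓)  1011(✓)  1101(✓)  1111(✓)
size-2^1 implicants → -011  0-10  00-0  001-  1-01(✓)  1-11(✓)  10-1(✓)  11-1(✓)
size-2^2 implicants → 1--1
Unchecked terms (primes): -011, 0-10, 00-0, 001-, 1--1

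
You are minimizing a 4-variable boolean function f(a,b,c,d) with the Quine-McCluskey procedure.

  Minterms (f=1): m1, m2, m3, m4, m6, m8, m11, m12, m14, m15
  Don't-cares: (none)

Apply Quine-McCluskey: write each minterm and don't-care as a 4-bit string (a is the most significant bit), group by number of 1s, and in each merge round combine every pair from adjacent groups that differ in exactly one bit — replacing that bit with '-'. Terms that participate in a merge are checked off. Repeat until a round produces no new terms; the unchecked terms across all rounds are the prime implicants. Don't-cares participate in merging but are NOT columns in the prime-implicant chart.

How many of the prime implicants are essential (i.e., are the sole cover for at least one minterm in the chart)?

3

size-2^0 implicants → 0001(✓)  0010(✓)  0011(✓)  0100(✓)  0110(✓)  1000(✓)  1011(✓)  1100(✓)  1110(✓)  1111(✓)
size-2^1 implicants → -011  -100(✓)  -110(✓)  0-10  00-1  001-  01-0(✓)  1-00  1-11  11-0(✓)  111-
size-2^2 implicants → -1-0
Unchecked terms (primes): -011, -1-0, 0-10, 00-1, 001-, 1-00, 1-11, 111-
Minterm coverage:
  m1 ⊆ 00-1 [E]
  m2 ⊆ 0-10,001-
  m3 ⊆ -011,00-1,001-
  m4 ⊆ -1-0 [E]
  m6 ⊆ -1-0,0-10
  m8 ⊆ 1-00 [E]
  m11 ⊆ -011,1-11
  m12 ⊆ -1-0,1-00
  m14 ⊆ -1-0,111-
  m15 ⊆ 1-11,111-
E = {-1-0, 00-1, 1-00}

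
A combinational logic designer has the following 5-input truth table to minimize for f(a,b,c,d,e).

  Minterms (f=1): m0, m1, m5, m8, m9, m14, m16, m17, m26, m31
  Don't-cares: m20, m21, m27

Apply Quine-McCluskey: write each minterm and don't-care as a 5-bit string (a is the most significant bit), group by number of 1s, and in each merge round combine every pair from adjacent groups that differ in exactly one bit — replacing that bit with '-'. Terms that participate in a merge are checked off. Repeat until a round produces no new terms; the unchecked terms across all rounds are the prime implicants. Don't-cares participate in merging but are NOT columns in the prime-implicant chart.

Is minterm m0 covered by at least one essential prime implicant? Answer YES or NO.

YES

Round 0: 00000✓ 00001✓ 00101✓ 01000✓ 01001✓ 01110 10000✓ 10001✓ 10100✓ 10101✓ 11010✓ 11011✓ 11111✓
Round 1: -0000✓ -0001✓ -0101✓ 0-000✓ 0-001✓ 00-01✓ 0000-✓ 0100-✓ 10-00✓ 10-01✓ 1000-✓ 1010-✓ 11-11 1101-
Round 2: -0-01 -000- 0-00- 10-0-
PIs = {-0-01, -000-, 0-00-, 01110, 10-0-, 11-11, 1101-}
Coverage chart:
  m0: -000-,0-00-
  m1: -0-01,-000-,0-00-
  m5: -0-01 ←essential
  m8: 0-00- ←essential
  m9: 0-00- ←essential
  m14: 01110 ←essential
  m16: -000-,10-0-
  m17: -0-01,-000-,10-0-
  m26: 1101- ←essential
  m31: 11-11 ←essential
Essential: -0-01, 0-00-, 01110, 11-11, 1101-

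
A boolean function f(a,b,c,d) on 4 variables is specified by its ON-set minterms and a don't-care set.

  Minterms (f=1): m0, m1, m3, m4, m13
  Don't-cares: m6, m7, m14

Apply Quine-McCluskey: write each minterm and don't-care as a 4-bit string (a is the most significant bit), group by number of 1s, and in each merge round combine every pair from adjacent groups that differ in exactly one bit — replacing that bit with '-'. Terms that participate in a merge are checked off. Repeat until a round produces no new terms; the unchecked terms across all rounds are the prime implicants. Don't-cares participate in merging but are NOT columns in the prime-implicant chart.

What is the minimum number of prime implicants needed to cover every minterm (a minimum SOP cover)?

size-2^0 implicants → 0000(✓)  0001(✓)  0011(✓)  0100(✓)  0110(✓)  0111(✓)  1101  1110(✓)
size-2^1 implicants → -110  0-00  0-11  00-1  000-  01-0  011-
Unchecked terms (primes): -110, 0-00, 0-11, 00-1, 000-, 01-0, 011-, 1101
Minterm coverage:
  m0 ⊆ 0-00,000-
  m1 ⊆ 00-1,000-
  m3 ⊆ 0-11,00-1
  m4 ⊆ 0-00,01-0
  m13 ⊆ 1101 [E]
E = {1101}
Petrick residual → 0-00, 00-1
Cover = a'c'd' + a'b'd + abc'd  |cover|=3

3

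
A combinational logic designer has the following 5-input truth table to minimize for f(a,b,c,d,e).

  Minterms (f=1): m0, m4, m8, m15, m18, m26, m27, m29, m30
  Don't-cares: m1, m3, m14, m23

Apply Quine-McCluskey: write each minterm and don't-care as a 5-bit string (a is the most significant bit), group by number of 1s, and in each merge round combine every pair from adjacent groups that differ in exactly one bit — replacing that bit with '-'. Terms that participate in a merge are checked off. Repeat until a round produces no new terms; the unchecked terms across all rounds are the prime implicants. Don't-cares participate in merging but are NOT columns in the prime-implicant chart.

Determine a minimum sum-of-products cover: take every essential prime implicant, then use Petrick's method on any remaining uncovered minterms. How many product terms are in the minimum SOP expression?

size-2^0 implicants → 00000(✓)  00001(✓)  00011(✓)  00100(✓)  01000(✓)  01110(✓)  01111(✓)  10010(✓)  10111  11010(✓)  11011(✓)  11101  11110(✓)
size-2^1 implicants → -1110  0-000  00-00  000-1  0000-  0111-  1-010  11-10  1101-
Unchecked terms (primes): -1110, 0-000, 00-00, 000-1, 0000-, 0111-, 1-010, 10111, 11-10, 1101-, 11101
Minterm coverage:
  m0 ⊆ 0-000,00-00,0000-
  m4 ⊆ 00-00 [E]
  m8 ⊆ 0-000 [E]
  m15 ⊆ 0111- [E]
  m18 ⊆ 1-010 [E]
  m26 ⊆ 1-010,11-10,1101-
  m27 ⊆ 1101- [E]
  m29 ⊆ 11101 [E]
  m30 ⊆ -1110,11-10
E = {0-000, 00-00, 0111-, 1-010, 1101-, 11101}
Petrick residual → -1110
Cover = bcde' + a'c'd'e' + a'b'd'e' + a'bcd + ac'de' + abc'd + abcd'e  |cover|=7

7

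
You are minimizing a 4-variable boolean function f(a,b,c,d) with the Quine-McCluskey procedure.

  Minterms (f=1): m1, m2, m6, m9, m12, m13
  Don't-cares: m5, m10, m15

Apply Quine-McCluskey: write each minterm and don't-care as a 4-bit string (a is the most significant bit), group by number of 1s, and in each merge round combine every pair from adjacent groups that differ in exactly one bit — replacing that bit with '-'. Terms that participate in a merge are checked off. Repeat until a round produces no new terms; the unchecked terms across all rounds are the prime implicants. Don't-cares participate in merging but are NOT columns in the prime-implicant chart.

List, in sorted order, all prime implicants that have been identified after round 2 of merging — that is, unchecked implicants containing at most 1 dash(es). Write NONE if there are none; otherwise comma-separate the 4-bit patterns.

Round 0: 0001✓ 0010✓ 0101✓ 0110✓ 1001✓ 1010✓ 1100✓ 1101✓ 1111✓
Round 1: -001✓ -010 -101✓ 0-01✓ 0-10 1-01✓ 11-1 110-
Round 2: --01
PIs = {--01, -010, 0-10, 11-1, 110-}

-010, 0-10, 11-1, 110-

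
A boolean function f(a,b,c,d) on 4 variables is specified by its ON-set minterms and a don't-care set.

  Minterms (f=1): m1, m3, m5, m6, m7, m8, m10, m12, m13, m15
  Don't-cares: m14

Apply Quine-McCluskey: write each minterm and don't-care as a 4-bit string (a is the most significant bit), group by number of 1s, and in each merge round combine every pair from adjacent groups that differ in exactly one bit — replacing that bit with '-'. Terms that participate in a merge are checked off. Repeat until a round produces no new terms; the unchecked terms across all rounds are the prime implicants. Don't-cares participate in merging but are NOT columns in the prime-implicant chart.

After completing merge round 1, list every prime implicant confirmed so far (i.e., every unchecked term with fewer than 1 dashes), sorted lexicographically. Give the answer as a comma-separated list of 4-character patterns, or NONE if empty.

NONE

size-2^0 implicants → 0001(✓)  0011(✓)  0101(✓)  0110(✓)  0111(✓)  1000(✓)  1010(✓)  1100(✓)  1101(✓)  1110(✓)  1111(✓)
size-2^1 implicants → -101(✓)  -110(✓)  -111(✓)  0-01(✓)  0-11(✓)  00-1(✓)  01-1(✓)  011-(✓)  1-00(✓)  1-10(✓)  10-0(✓)  11-0(✓)  11-1(✓)  110-(✓)  111-(✓)
size-2^2 implicants → -1-1  -11-  0--1  1--0  11--
Unchecked terms (primes): -1-1, -11-, 0--1, 1--0, 11--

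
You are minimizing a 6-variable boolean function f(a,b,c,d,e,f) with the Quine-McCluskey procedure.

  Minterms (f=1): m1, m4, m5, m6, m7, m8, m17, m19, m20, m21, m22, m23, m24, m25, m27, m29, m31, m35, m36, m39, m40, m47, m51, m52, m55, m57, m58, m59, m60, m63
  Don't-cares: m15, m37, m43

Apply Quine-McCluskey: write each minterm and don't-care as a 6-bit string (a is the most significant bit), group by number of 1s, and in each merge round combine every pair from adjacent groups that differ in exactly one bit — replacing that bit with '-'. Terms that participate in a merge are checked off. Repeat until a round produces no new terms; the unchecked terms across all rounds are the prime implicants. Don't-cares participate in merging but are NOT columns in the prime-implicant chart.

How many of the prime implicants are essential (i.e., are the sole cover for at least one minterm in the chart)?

[col 0] 000001*, 000100*, 000101*, 000110*, 000111*, 001000*, 001111*, 010001*, 010011*, 010100*, 010101*, 010110*, 010111*, 011000*, 011001*, 011011*, 011101*, 011111*, 100011*, 100100*, 100101*, 100111*, 101000*, 101011*, 101111*, 110011*, 110100*, 110111*, 111001*, 111010*, 111011*, 111100*, 111111*
[col 1] -00100*, -00101*, -00111*, -01000, -01111*, -10011*, -10100*, -10111*, -11001*, -11011*, -11111*, 0-0001*, 0-0100*, 0-0101*, 0-0110*, 0-0111*, 0-1000, 0-1111*, 00-111*, 000-01*, 0001-0*, 0001-1*, 00010-*, 00011-*, 01-001*, 01-011*, 01-101*, 01-111*, 010-01*, 010-11*, 0100-1*, 0101-0*, 0101-1*, 01010-*, 01011-*, 011-01*, 011-11*, 0110-1*, 01100-, 0111-1*, 1-0011*, 1-0100*, 1-0111*, 1-1011*, 1-1111*, 10-011*, 10-111*, 100-11*, 1001-1*, 10010-*, 101-11*, 11-011*, 11-100, 11-111*, 110-11*, 111-11*, 1110-1*, 11101-
[col 2] --0100, --0111*, --1111*, -0-111*, -001-1, -0010-, -1-011*, -1-111*, -10-11*, -11-11*, -110-1, 0--111*, 0-0-01, 0-01-0*, 0-01-1*, 0-010-*, 0-011-*, 0001--*, 01--01*, 01--11*, 01-0-1*, 01-1-1*, 010--1*, 0101--*, 011--1*, 1--011*, 1--111*, 1-0-11*, 1-1-11*, 10--11*, 11--11*
[col 3] ---111, -1--11, 0-01--, 01---1, 1---11
Prime implicants: ---111, --0100, -001-1, -0010-, -01000, -1--11, -110-1, 0-0-01, 0-01--, 0-1000, 01---1, 01100-, 1---11, 11-100, 11101-
PI chart (minterm → PIs covering it):
  1 | 0-0-01  (sole → essential)
  4 | --0100,-0010-,0-01--
  5 | -001-1,-0010-,0-0-01,0-01--
  6 | 0-01--  (sole → essential)
  7 | ---111,-001-1,0-01--
  8 | -01000,0-1000
  17 | 0-0-01,01---1
  19 | -1--11,01---1
  20 | --0100,0-01--
  21 | 0-0-01,0-01--,01---1
  22 | 0-01--  (sole → essential)
  23 | ---111,-1--11,0-01--,01---1
  24 | 0-1000,01100-
  25 | -110-1,01---1,01100-
  27 | -1--11,-110-1,01---1
  29 | 01---1  (sole → essential)
  31 | ---111,-1--11,01---1
  35 | 1---11  (sole → essential)
  36 | --0100,-0010-
  39 | ---111,-001-1,1---11
  40 | -01000  (sole → essential)
  47 | ---111,1---11
  51 | -1--11,1---11
  52 | --0100,11-100
  55 | ---111,-1--11,1---11
  57 | -110-1  (sole → essential)
  58 | 11101-  (sole → essential)
  59 | -1--11,-110-1,1---11,11101-
  60 | 11-100  (sole → essential)
  63 | ---111,-1--11,1---11
Essential prime implicants: -01000, -110-1, 0-0-01, 0-01--, 01---1, 1---11, 11-100, 11101-

8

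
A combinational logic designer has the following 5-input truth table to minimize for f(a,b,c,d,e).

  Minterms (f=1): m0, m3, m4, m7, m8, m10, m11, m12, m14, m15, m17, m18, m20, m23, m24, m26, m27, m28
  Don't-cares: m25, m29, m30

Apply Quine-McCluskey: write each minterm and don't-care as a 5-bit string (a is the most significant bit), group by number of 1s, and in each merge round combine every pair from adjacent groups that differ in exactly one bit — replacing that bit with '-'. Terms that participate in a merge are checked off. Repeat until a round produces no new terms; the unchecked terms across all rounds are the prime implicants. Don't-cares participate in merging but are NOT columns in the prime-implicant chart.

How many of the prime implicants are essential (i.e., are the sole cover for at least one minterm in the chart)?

6

size-2^0 implicants → 00000(✓)  00011(✓)  00100(✓)  00111(✓)  01000(✓)  01010(✓)  01011(✓)  01100(✓)  01110(✓)  01111(✓)  10001(✓)  10010(✓)  10100(✓)  10111(✓)  11000(✓)  11001(✓)  11010(✓)  11011(✓)  11100(✓)  11101(✓)  11110(✓)
size-2^1 implicants → -0100(✓)  -0111  -1000(✓)  -1010(✓)  -1011(✓)  -1100(✓)  -1110(✓)  0-000(✓)  0-011(✓)  0-100(✓)  0-111(✓)  00-00(✓)  00-11(✓)  01-00(✓)  01-10(✓)  01-11(✓)  010-0(✓)  0101-(✓)  011-0(✓)  0111-(✓)  1-001  1-010  1-100(✓)  11-00(✓)  11-01(✓)  11-10(✓)  110-0(✓)  110-1(✓)  1100-(✓)  1101-(✓)  111-0(✓)  1110-(✓)
size-2^2 implicants → --100  -1-00(✓)  -1-10(✓)  -10-0(✓)  -101-  -11-0(✓)  0--00  0--11  01--0(✓)  01-1-  11--0(✓)  11-0-  110--
size-2^3 implicants → -1--0
Unchecked terms (primes): --100, -0111, -1--0, -101-, 0--00, 0--11, 01-1-, 1-001, 1-010, 11-0-, 110--
Minterm coverage:
  m0 ⊆ 0--00 [E]
  m3 ⊆ 0--11 [E]
  m4 ⊆ --100,0--00
  m7 ⊆ -0111,0--11
  m8 ⊆ -1--0,0--00
  m10 ⊆ -1--0,-101-,01-1-
  m11 ⊆ -101-,0--11,01-1-
  m12 ⊆ --100,-1--0,0--00
  m14 ⊆ -1--0,01-1-
  m15 ⊆ 0--11,01-1-
  m17 ⊆ 1-001 [E]
  m18 ⊆ 1-010 [E]
  m20 ⊆ --100 [E]
  m23 ⊆ -0111 [E]
  m24 ⊆ -1--0,11-0-,110--
  m26 ⊆ -1--0,-101-,1-010,110--
  m27 ⊆ -101-,110--
  m28 ⊆ --100,-1--0,11-0-
E = {--100, -0111, 0--00, 0--11, 1-001, 1-010}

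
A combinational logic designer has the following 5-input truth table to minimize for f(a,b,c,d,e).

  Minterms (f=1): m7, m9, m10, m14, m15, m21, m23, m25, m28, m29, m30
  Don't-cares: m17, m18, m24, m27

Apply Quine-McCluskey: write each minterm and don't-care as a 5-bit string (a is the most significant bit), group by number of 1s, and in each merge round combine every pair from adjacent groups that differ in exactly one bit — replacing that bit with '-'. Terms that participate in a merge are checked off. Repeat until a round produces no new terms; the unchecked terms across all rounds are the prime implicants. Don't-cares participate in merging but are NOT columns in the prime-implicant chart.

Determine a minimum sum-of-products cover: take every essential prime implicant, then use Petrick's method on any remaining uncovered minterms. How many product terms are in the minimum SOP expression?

6

[col 0] 00111*, 01001*, 01010*, 01110*, 01111*, 10001*, 10010, 10101*, 10111*, 11000*, 11001*, 11011*, 11100*, 11101*, 11110*
[col 1] -0111, -1001, -1110, 0-111, 01-10, 0111-, 1-001*, 1-101*, 10-01*, 101-1, 11-00*, 11-01*, 110-1, 1100-*, 111-0, 1110-*
[col 2] 1--01, 11-0-
Prime implicants: -0111, -1001, -1110, 0-111, 01-10, 0111-, 1--01, 10010, 101-1, 11-0-, 110-1, 111-0
PI chart (minterm → PIs covering it):
  7 | -0111,0-111
  9 | -1001  (sole → essential)
  10 | 01-10  (sole → essential)
  14 | -1110,01-10,0111-
  15 | 0-111,0111-
  21 | 1--01,101-1
  23 | -0111,101-1
  25 | -1001,1--01,11-0-,110-1
  28 | 11-0-,111-0
  29 | 1--01,11-0-
  30 | -1110,111-0
Essential prime implicants: -1001, 01-10
Petrick residual → -0111, 0-111, 1--01, 111-0
Minimum SOP uses 6 PIs: b'cde + bc'd'e + a'cde + a'bde' + ad'e + abce'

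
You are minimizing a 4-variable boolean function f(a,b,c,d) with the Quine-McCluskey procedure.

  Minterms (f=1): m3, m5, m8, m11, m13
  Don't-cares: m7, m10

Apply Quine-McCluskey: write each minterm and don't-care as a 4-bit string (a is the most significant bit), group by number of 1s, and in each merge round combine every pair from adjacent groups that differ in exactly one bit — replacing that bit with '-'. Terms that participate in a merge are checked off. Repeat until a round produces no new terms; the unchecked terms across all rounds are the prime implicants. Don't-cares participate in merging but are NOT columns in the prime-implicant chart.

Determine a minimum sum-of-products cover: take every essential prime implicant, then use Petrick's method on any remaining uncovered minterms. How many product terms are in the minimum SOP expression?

Round 0: 0011✓ 0101✓ 0111✓ 1000✓ 1010✓ 1011✓ 1101✓
Round 1: -011 -101 0-11 01-1 10-0 101-
PIs = {-011, -101, 0-11, 01-1, 10-0, 101-}
Coverage chart:
  m3: -011,0-11
  m5: -101,01-1
  m8: 10-0 ←essential
  m11: -011,101-
  m13: -101 ←essential
Essential: -101, 10-0
Petrick residual → -011
Min cover (3 terms): b'cd + bc'd + ab'd'

3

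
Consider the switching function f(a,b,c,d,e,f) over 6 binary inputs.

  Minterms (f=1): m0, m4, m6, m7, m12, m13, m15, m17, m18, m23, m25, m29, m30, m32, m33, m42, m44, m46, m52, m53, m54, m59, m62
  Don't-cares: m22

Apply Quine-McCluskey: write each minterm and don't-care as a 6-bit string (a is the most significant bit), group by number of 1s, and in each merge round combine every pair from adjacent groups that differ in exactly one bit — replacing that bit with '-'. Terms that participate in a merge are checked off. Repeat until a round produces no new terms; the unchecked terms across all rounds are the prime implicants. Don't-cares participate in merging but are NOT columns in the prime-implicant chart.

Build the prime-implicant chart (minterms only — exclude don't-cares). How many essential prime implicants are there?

8

[col 0] 000000*, 000100*, 000110*, 000111*, 001100*, 001101*, 001111*, 010001*, 010010*, 010110*, 010111*, 011001*, 011101*, 011110*, 100000*, 100001*, 101010*, 101100*, 101110*, 110100*, 110101*, 110110*, 111011, 111110*
[col 1] -00000, -01100, -10110*, -11110*, 0-0110*, 0-0111*, 0-1101, 00-100, 00-111, 000-00, 0001-0, 00011-*, 0011-1, 00110-, 01-001, 01-110*, 010-10, 01011-*, 011-01, 1-1110, 10000-, 101-10, 1011-0, 11-110*, 1101-0, 11010-
[col 2] -1-110, 0-011-
Prime implicants: -00000, -01100, -1-110, 0-011-, 0-1101, 00-100, 00-111, 000-00, 0001-0, 0011-1, 00110-, 01-001, 010-10, 011-01, 1-1110, 10000-, 101-10, 1011-0, 1101-0, 11010-, 111011
PI chart (minterm → PIs covering it):
  0 | -00000,000-00
  4 | 00-100,000-00,0001-0
  6 | 0-011-,0001-0
  7 | 0-011-,00-111
  12 | -01100,00-100,00110-
  13 | 0-1101,0011-1,00110-
  15 | 00-111,0011-1
  17 | 01-001  (sole → essential)
  18 | 010-10  (sole → essential)
  23 | 0-011-  (sole → essential)
  25 | 01-001,011-01
  29 | 0-1101,011-01
  30 | -1-110  (sole → essential)
  32 | -00000,10000-
  33 | 10000-  (sole → essential)
  42 | 101-10  (sole → essential)
  44 | -01100,1011-0
  46 | 1-1110,101-10,1011-0
  52 | 1101-0,11010-
  53 | 11010-  (sole → essential)
  54 | -1-110,1101-0
  59 | 111011  (sole → essential)
  62 | -1-110,1-1110
Essential prime implicants: -1-110, 0-011-, 01-001, 010-10, 10000-, 101-10, 11010-, 111011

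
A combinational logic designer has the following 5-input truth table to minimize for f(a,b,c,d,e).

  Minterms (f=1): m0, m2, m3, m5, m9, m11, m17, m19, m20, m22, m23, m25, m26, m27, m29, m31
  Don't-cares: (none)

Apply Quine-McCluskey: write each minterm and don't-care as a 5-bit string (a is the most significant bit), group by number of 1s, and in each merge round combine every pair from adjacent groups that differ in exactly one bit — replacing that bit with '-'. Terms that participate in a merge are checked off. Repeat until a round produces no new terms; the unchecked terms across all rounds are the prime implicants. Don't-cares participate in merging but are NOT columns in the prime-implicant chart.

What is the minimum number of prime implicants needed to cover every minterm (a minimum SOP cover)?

9

Round 0: 00000✓ 00010✓ 00011✓ 00101 01001✓ 01011✓ 10001✓ 10011✓ 10100✓ 10110✓ 10111✓ 11001✓ 11010✓ 11011✓ 11101✓ 11111✓
Round 1: -0011✓ -1001✓ -1011✓ 0-011✓ 000-0 0001- 010-1✓ 1-001✓ 1-011✓ 1-111✓ 10-11✓ 100-1✓ 101-0 1011- 11-01✓ 11-11✓ 110-1✓ 1101- 111-1✓
Round 2: --011 -10-1 1--11 1-0-1 11--1
PIs = {--011, -10-1, 000-0, 0001-, 00101, 1--11, 1-0-1, 101-0, 1011-, 11--1, 1101-}
Coverage chart:
  m0: 000-0 ←essential
  m2: 000-0,0001-
  m3: --011,0001-
  m5: 00101 ←essential
  m9: -10-1 ←essential
  m11: --011,-10-1
  m17: 1-0-1 ←essential
  m19: --011,1--11,1-0-1
  m20: 101-0 ←essential
  m22: 101-0,1011-
  m23: 1--11,1011-
  m25: -10-1,1-0-1,11--1
  m26: 1101- ←essential
  m27: --011,-10-1,1--11,1-0-1,11--1,1101-
  m29: 11--1 ←essential
  m31: 1--11,11--1
Essential: -10-1, 000-0, 00101, 1-0-1, 101-0, 11--1, 1101-
Petrick residual → --011, 1--11
Min cover (9 terms): c'de + bc'e + a'b'c'e' + a'b'cd'e + ade + ac'e + ab'ce' + abe + abc'd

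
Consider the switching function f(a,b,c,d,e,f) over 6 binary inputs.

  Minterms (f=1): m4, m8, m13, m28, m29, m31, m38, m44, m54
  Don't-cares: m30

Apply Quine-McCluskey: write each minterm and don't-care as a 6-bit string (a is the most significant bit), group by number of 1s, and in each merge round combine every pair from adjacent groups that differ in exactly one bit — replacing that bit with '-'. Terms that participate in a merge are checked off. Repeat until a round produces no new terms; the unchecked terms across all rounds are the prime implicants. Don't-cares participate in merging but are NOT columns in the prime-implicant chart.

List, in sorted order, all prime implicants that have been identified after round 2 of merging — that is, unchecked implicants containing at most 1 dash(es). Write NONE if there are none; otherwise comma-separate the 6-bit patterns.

size-2^0 implicants → 000100  001000  001101(✓)  011100(✓)  011101(✓)  011110(✓)  011111(✓)  100110(✓)  101100  110110(✓)
size-2^1 implicants → 0-1101  0111-0(✓)  0111-1(✓)  01110-(✓)  01111-(✓)  1-0110
size-2^2 implicants → 0111--
Unchecked terms (primes): 0-1101, 000100, 001000, 0111--, 1-0110, 101100

0-1101, 000100, 001000, 1-0110, 101100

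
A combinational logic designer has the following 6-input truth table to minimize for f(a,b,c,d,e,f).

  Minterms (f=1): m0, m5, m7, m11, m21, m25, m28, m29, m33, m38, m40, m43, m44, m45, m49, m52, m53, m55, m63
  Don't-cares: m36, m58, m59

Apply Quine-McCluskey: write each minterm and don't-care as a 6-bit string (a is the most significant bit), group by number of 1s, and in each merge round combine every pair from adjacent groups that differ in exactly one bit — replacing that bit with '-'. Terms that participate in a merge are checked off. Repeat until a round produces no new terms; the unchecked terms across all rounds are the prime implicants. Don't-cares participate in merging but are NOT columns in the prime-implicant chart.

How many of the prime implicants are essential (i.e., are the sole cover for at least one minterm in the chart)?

9

Round 0: 000000 000101✓ 000111✓ 001011✓ 010101✓ 011001✓ 011100✓ 011101✓ 100001✓ 100100✓ 100110✓ 101000✓ 101011✓ 101100✓ 101101✓ 110001✓ 110100✓ 110101✓ 110111✓ 111010✓ 111011✓ 111111✓
Round 1: -01011 -10101 0-0101 0001-1 01-101 011-01 01110- 1-0001 1-0100 1-1011 10-100 1001-0 101-00 10110- 11-111 110-01 1101-1 11010- 111-11 11101-
PIs = {-01011, -10101, 0-0101, 000000, 0001-1, 01-101, 011-01, 01110-, 1-0001, 1-0100, 1-1011, 10-100, 1001-0, 101-00, 10110-, 11-111, 110-01, 1101-1, 11010-, 111-11, 11101-}
Coverage chart:
  m0: 000000 ←essential
  m5: 0-0101,0001-1
  m7: 0001-1 ←essential
  m11: -01011 ←essential
  m21: -10101,0-0101,01-101
  m25: 011-01 ←essential
  m28: 01110- ←essential
  m29: 01-101,011-01,01110-
  m33: 1-0001 ←essential
  m38: 1001-0 ←essential
  m40: 101-00 ←essential
  m43: -01011,1-1011
  m44: 10-100,101-00,10110-
  m45: 10110- ←essential
  m49: 1-0001,110-01
  m52: 1-0100,11010-
  m53: -10101,110-01,1101-1,11010-
  m55: 11-111,1101-1
  m63: 11-111,111-11
Essential: -01011, 000000, 0001-1, 011-01, 01110-, 1-0001, 1001-0, 101-00, 10110-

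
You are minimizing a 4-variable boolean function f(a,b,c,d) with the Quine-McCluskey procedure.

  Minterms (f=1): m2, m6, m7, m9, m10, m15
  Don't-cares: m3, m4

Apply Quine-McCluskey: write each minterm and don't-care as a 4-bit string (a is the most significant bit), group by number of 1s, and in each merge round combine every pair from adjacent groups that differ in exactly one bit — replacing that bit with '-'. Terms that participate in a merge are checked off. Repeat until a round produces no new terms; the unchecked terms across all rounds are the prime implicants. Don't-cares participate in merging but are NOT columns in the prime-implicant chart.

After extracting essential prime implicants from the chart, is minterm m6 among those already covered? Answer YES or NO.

[col 0] 0010*, 0011*, 0100*, 0110*, 0111*, 1001, 1010*, 1111*
[col 1] -010, -111, 0-10*, 0-11*, 001-*, 01-0, 011-*
[col 2] 0-1-
Prime implicants: -010, -111, 0-1-, 01-0, 1001
PI chart (minterm → PIs covering it):
  2 | -010,0-1-
  6 | 0-1-,01-0
  7 | -111,0-1-
  9 | 1001  (sole → essential)
  10 | -010  (sole → essential)
  15 | -111  (sole → essential)
Essential prime implicants: -010, -111, 1001

NO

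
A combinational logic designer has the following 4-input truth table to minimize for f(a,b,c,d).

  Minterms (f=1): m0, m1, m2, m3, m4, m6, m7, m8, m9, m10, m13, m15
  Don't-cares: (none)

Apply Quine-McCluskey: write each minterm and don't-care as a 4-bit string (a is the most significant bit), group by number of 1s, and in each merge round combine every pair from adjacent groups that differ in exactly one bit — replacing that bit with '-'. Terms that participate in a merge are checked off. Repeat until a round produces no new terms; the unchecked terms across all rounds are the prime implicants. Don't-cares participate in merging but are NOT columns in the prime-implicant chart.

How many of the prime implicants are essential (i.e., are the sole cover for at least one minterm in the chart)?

2

Round 0: 0000✓ 0001✓ 0010✓ 0011✓ 0100✓ 0110✓ 0111✓ 1000✓ 1001✓ 1010✓ 1101✓ 1111✓
Round 1: -000✓ -001✓ -010✓ -111 0-00✓ 0-10✓ 0-11✓ 00-0✓ 00-1✓ 000-✓ 001-✓ 01-0✓ 011-✓ 1-01 10-0✓ 100-✓ 11-1
Round 2: -0-0 -00- 0--0 0-1- 00--
PIs = {-0-0, -00-, -111, 0--0, 0-1-, 00--, 1-01, 11-1}
Coverage chart:
  m0: -0-0,-00-,0--0,00--
  m1: -00-,00--
  m2: -0-0,0--0,0-1-,00--
  m3: 0-1-,00--
  m4: 0--0 ←essential
  m6: 0--0,0-1-
  m7: -111,0-1-
  m8: -0-0,-00-
  m9: -00-,1-01
  m10: -0-0 ←essential
  m13: 1-01,11-1
  m15: -111,11-1
Essential: -0-0, 0--0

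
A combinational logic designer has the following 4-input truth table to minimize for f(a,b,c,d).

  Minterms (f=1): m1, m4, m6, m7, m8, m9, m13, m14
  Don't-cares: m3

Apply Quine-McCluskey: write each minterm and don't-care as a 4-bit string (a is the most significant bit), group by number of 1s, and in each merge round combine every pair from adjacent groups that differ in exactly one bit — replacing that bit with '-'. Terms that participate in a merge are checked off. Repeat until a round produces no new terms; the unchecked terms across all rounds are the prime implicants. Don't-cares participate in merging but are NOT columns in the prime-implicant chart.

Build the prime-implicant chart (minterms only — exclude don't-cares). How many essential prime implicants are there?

[col 0] 0001*, 0011*, 0100*, 0110*, 0111*, 1000*, 1001*, 1101*, 1110*
[col 1] -001, -110, 0-11, 00-1, 01-0, 011-, 1-01, 100-
Prime implicants: -001, -110, 0-11, 00-1, 01-0, 011-, 1-01, 100-
PI chart (minterm → PIs covering it):
  1 | -001,00-1
  4 | 01-0  (sole → essential)
  6 | -110,01-0,011-
  7 | 0-11,011-
  8 | 100-  (sole → essential)
  9 | -001,1-01,100-
  13 | 1-01  (sole → essential)
  14 | -110  (sole → essential)
Essential prime implicants: -110, 01-0, 1-01, 100-

4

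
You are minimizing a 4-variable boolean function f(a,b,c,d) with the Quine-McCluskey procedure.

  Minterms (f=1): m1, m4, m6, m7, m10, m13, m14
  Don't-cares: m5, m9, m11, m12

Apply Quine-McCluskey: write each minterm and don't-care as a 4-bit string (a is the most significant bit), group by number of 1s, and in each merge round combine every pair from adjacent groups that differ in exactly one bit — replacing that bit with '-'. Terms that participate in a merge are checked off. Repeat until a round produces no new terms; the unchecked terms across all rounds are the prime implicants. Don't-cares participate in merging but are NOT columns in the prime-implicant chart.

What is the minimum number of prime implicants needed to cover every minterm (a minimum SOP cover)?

3

[col 0] 0001*, 0100*, 0101*, 0110*, 0111*, 1001*, 1010*, 1011*, 1100*, 1101*, 1110*
[col 1] -001*, -100*, -101*, -110*, 0-01*, 01-0*, 01-1*, 010-*, 011-*, 1-01*, 1-10, 10-1, 101-, 11-0*, 110-*
[col 2] --01, -1-0, -10-, 01--
Prime implicants: --01, -1-0, -10-, 01--, 1-10, 10-1, 101-
PI chart (minterm → PIs covering it):
  1 | --01  (sole → essential)
  4 | -1-0,-10-,01--
  6 | -1-0,01--
  7 | 01--  (sole → essential)
  10 | 1-10,101-
  13 | --01,-10-
  14 | -1-0,1-10
Essential prime implicants: --01, 01--
Petrick residual → 1-10
Minimum SOP uses 3 PIs: c'd + a'b + acd'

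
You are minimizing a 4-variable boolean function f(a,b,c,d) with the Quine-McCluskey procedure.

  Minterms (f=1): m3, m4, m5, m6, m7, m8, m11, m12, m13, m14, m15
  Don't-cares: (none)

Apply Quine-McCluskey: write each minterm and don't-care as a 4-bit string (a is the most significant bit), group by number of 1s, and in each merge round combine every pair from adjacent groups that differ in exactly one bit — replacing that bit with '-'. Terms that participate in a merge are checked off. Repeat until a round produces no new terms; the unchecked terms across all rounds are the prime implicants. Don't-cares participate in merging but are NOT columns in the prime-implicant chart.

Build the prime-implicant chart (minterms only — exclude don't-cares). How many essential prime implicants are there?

[col 0] 0011*, 0100*, 0101*, 0110*, 0111*, 1000*, 1011*, 1100*, 1101*, 1110*, 1111*
[col 1] -011*, -100*, -101*, -110*, -111*, 0-11*, 01-0*, 01-1*, 010-*, 011-*, 1-00, 1-11*, 11-0*, 11-1*, 110-*, 111-*
[col 2] --11, -1-0*, -1-1*, -10-*, -11-*, 01--*, 11--*
[col 3] -1--
Prime implicants: --11, -1--, 1-00
PI chart (minterm → PIs covering it):
  3 | --11  (sole → essential)
  4 | -1--  (sole → essential)
  5 | -1--  (sole → essential)
  6 | -1--  (sole → essential)
  7 | --11,-1--
  8 | 1-00  (sole → essential)
  11 | --11  (sole → essential)
  12 | -1--,1-00
  13 | -1--  (sole → essential)
  14 | -1--  (sole → essential)
  15 | --11,-1--
Essential prime implicants: --11, -1--, 1-00

3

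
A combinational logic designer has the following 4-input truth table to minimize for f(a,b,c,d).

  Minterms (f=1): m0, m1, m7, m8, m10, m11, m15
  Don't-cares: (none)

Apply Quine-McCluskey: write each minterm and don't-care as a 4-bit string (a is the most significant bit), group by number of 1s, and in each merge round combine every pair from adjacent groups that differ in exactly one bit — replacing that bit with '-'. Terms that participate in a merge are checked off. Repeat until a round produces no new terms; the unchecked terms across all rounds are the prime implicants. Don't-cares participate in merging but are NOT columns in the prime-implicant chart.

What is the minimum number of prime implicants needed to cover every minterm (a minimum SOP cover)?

Round 0: 0000✓ 0001✓ 0111✓ 1000✓ 1010✓ 1011✓ 1111✓
Round 1: -000 -111 000- 1-11 10-0 101-
PIs = {-000, -111, 000-, 1-11, 10-0, 101-}
Coverage chart:
  m0: -000,000-
  m1: 000- ←essential
  m7: -111 ←essential
  m8: -000,10-0
  m10: 10-0,101-
  m11: 1-11,101-
  m15: -111,1-11
Essential: -111, 000-
Petrick residual → -000, 101-
Min cover (4 terms): b'c'd' + bcd + a'b'c' + ab'c

4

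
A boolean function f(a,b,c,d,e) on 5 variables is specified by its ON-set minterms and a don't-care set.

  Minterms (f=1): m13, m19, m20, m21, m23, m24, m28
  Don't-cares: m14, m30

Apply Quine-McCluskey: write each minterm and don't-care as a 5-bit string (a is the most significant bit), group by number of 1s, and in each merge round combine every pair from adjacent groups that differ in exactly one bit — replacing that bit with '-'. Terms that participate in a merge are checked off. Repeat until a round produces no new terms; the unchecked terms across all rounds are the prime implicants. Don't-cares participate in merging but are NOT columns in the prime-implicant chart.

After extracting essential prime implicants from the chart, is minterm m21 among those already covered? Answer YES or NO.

size-2^0 implicants → 01101  01110(✓)  10011(✓)  10100(✓)  10101(✓)  10111(✓)  11000(✓)  11100(✓)  11110(✓)
size-2^1 implicants → -1110  1-100  10-11  101-1  1010-  11-00  111-0
Unchecked terms (primes): -1110, 01101, 1-100, 10-11, 101-1, 1010-, 11-00, 111-0
Minterm coverage:
  m13 ⊆ 01101 [E]
  m19 ⊆ 10-11 [E]
  m20 ⊆ 1-100,1010-
  m21 ⊆ 101-1,1010-
  m23 ⊆ 10-11,101-1
  m24 ⊆ 11-00 [E]
  m28 ⊆ 1-100,11-00,111-0
E = {01101, 10-11, 11-00}

NO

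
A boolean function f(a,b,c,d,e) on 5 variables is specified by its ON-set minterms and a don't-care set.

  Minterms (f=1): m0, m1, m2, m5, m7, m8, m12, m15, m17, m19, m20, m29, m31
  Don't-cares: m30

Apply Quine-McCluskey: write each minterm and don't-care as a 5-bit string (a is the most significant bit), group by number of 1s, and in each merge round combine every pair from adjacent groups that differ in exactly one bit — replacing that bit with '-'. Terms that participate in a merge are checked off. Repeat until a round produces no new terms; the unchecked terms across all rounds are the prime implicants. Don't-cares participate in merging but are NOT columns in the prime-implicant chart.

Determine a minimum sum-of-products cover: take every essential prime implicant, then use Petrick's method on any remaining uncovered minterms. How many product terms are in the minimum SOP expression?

Round 0: 00000✓ 00001✓ 00010✓ 00101✓ 00111✓ 01000✓ 01100✓ 01111✓ 10001✓ 10011✓ 10100 11101✓ 11110✓ 11111✓
Round 1: -0001 -1111 0-000 0-111 00-01 000-0 0000- 001-1 01-00 100-1 111-1 1111-
PIs = {-0001, -1111, 0-000, 0-111, 00-01, 000-0, 0000-, 001-1, 01-00, 100-1, 10100, 111-1, 1111-}
Coverage chart:
  m0: 0-000,000-0,0000-
  m1: -0001,00-01,0000-
  m2: 000-0 ←essential
  m5: 00-01,001-1
  m7: 0-111,001-1
  m8: 0-000,01-00
  m12: 01-00 ←essential
  m15: -1111,0-111
  m17: -0001,100-1
  m19: 100-1 ←essential
  m20: 10100 ←essential
  m29: 111-1 ←essential
  m31: -1111,111-1,1111-
Essential: 000-0, 01-00, 100-1, 10100, 111-1
Petrick residual → 0-111, 00-01
Min cover (7 terms): a'cde + a'b'd'e + a'b'c'e' + a'bd'e' + ab'c'e + ab'cd'e' + abce

7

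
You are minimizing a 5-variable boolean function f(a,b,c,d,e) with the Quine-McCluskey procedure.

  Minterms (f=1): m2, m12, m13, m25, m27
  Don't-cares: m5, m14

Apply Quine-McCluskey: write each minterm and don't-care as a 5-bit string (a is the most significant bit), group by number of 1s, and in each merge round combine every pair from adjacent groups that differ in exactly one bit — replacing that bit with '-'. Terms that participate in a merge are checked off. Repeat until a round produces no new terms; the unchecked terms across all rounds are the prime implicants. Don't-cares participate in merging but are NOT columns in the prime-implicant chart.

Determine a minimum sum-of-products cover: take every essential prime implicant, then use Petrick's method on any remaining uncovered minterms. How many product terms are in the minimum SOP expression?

3

[col 0] 00010, 00101*, 01100*, 01101*, 01110*, 11001*, 11011*
[col 1] 0-101, 011-0, 0110-, 110-1
Prime implicants: 0-101, 00010, 011-0, 0110-, 110-1
PI chart (minterm → PIs covering it):
  2 | 00010  (sole → essential)
  12 | 011-0,0110-
  13 | 0-101,0110-
  25 | 110-1  (sole → essential)
  27 | 110-1  (sole → essential)
Essential prime implicants: 00010, 110-1
Petrick residual → 0110-
Minimum SOP uses 3 PIs: a'b'c'de' + a'bcd' + abc'e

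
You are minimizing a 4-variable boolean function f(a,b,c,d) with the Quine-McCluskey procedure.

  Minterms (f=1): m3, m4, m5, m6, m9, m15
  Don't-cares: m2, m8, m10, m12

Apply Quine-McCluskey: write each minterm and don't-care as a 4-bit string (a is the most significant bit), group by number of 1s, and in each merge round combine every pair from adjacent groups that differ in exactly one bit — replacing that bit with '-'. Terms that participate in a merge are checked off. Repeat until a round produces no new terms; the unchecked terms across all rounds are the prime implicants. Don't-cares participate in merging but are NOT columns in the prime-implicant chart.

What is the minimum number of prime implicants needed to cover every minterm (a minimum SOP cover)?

5

[col 0] 0010*, 0011*, 0100*, 0101*, 0110*, 1000*, 1001*, 1010*, 1100*, 1111
[col 1] -010, -100, 0-10, 001-, 01-0, 010-, 1-00, 10-0, 100-
Prime implicants: -010, -100, 0-10, 001-, 01-0, 010-, 1-00, 10-0, 100-, 1111
PI chart (minterm → PIs covering it):
  3 | 001-  (sole → essential)
  4 | -100,01-0,010-
  5 | 010-  (sole → essential)
  6 | 0-10,01-0
  9 | 100-  (sole → essential)
  15 | 1111  (sole → essential)
Essential prime implicants: 001-, 010-, 100-, 1111
Petrick residual → 0-10
Minimum SOP uses 5 PIs: a'cd' + a'b'c + a'bc' + ab'c' + abcd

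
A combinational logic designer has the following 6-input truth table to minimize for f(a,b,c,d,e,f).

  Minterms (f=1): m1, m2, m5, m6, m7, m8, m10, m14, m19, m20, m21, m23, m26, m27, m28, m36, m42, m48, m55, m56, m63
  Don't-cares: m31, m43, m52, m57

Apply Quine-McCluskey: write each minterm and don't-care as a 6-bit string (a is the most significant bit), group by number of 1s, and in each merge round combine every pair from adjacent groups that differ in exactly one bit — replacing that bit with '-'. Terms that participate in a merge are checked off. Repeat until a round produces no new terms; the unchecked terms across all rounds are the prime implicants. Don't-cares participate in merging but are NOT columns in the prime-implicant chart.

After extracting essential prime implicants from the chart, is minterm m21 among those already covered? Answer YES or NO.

NO

[col 0] 000001*, 000010*, 000101*, 000110*, 000111*, 001000*, 001010*, 001110*, 010011*, 010100*, 010101*, 010111*, 011010*, 011011*, 011100*, 011111*, 100100*, 101010*, 101011*, 110000*, 110100*, 110111*, 111000*, 111001*, 111111*
[col 1] -01010, -10100, -10111*, -11111*, 0-0101*, 0-0111*, 0-1010, 00-010*, 00-110*, 000-01, 000-10*, 0001-1*, 00011-, 001-10*, 0010-0, 01-011*, 01-100, 01-111*, 010-11*, 0101-1*, 01010-, 011-11*, 01101-, 1-0100, 10101-, 11-000, 11-111*, 110-00, 11100-
[col 2] -1-111, 0-01-1, 00--10, 01--11
Prime implicants: -01010, -1-111, -10100, 0-01-1, 0-1010, 00--10, 000-01, 00011-, 0010-0, 01--11, 01-100, 01010-, 01101-, 1-0100, 10101-, 11-000, 110-00, 11100-
PI chart (minterm → PIs covering it):
  1 | 000-01  (sole → essential)
  2 | 00--10  (sole → essential)
  5 | 0-01-1,000-01
  6 | 00--10,00011-
  7 | 0-01-1,00011-
  8 | 0010-0  (sole → essential)
  10 | -01010,0-1010,00--10,0010-0
  14 | 00--10  (sole → essential)
  19 | 01--11  (sole → essential)
  20 | -10100,01-100,01010-
  21 | 0-01-1,01010-
  23 | -1-111,0-01-1,01--11
  26 | 0-1010,01101-
  27 | 01--11,01101-
  28 | 01-100  (sole → essential)
  36 | 1-0100  (sole → essential)
  42 | -01010,10101-
  48 | 11-000,110-00
  55 | -1-111  (sole → essential)
  56 | 11-000,11100-
  63 | -1-111  (sole → essential)
Essential prime implicants: -1-111, 00--10, 000-01, 0010-0, 01--11, 01-100, 1-0100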